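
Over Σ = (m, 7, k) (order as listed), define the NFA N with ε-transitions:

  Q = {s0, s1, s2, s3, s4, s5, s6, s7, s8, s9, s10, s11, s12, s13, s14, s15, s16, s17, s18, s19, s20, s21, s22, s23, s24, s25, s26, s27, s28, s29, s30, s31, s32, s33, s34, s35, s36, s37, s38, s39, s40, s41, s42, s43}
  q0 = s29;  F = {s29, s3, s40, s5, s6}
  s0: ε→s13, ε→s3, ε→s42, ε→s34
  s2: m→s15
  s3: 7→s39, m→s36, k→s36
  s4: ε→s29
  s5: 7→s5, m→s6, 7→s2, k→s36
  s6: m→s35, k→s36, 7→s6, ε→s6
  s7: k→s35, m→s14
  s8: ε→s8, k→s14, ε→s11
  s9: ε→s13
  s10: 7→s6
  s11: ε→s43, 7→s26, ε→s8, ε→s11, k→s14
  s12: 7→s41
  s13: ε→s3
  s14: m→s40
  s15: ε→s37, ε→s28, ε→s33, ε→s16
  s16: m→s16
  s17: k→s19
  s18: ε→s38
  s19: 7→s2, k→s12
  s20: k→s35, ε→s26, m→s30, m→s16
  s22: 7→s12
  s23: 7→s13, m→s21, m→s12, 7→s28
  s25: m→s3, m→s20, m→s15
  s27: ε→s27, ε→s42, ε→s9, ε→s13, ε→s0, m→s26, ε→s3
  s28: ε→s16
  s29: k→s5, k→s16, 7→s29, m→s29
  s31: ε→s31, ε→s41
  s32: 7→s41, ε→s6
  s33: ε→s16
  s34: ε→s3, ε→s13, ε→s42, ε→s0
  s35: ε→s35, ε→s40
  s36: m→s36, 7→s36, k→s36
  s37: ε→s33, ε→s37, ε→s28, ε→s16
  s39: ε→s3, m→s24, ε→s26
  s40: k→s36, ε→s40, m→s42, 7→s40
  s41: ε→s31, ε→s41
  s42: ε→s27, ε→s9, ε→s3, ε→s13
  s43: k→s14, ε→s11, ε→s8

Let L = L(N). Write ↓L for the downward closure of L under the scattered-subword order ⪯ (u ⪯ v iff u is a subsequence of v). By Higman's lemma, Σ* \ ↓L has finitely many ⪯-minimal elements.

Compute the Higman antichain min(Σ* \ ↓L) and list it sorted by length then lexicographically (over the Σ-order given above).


|Q|=44, |F|=5, |δ|=99 (51 ε).
min D↑ (6 st, q0=0, F={3}): 0:m→0,7→0,k→1 1:m→2,7→1,k→3 2:m→4,7→2,k→3 3:m→3,7→3,k→3 4:m→5,7→4,k→3 5:m→3,7→5,k→3 [Hopcroft].
'kk': run [22, 21, 1] end={s36} — reject; 2/2 single-dels accept.
'kmmmm': |S_i|=[22, 21, 19, 14, 12, 4] end={s16,s24,s26,s36} — reject; 5/5 single-dels accept.
2 minimals (antichain).

Antichain: [kk, kmmmm].


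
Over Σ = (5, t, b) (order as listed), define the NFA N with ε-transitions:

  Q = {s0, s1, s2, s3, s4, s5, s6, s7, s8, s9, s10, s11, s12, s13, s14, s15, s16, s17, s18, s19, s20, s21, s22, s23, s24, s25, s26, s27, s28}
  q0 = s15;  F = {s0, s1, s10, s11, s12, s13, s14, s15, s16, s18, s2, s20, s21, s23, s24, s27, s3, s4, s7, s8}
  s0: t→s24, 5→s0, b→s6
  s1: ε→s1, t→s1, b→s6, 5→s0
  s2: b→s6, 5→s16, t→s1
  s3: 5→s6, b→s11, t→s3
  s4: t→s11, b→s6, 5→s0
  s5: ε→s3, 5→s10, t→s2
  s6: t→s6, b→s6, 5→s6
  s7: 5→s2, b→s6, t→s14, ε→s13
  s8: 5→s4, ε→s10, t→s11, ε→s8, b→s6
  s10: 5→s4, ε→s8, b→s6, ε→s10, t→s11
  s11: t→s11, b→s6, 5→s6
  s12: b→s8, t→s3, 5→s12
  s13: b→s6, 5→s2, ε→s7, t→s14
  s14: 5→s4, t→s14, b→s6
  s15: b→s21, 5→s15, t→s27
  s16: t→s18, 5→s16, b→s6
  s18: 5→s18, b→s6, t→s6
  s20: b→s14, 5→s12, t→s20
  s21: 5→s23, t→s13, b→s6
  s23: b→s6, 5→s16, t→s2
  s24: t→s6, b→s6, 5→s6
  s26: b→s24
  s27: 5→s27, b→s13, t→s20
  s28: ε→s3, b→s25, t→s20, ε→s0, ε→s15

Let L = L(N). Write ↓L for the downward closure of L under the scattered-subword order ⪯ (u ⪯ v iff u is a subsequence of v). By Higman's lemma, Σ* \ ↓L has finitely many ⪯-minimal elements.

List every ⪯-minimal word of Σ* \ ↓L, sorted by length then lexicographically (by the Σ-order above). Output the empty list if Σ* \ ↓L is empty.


|Q|=29, |F|=20, |δ|=79 (11 ε).
min D↑ (19 st, q0=0, F={6}): 0:5→0,t→1,b→2 1:5→1,t→3,b→4 2:5→5,t→4,b→6 3:5→7,t→3,b→8 4:5→9,t→8,b→6 5:5→10,t→9,b→6 6:5→6,t→6,b→6 7:5→7,t→11,b→12 8:5→13,t→8,b→6 9:5→10,t→14,b→6 10:5→10,t→15,b→6 11:5→6,t→11,b→16 12:5→13,t→16,b→6 13:5→17,t→16,b→6 14:5→17,t→14,b→6 15:5→15,t→6,b→6 16:5→6,t→16,b→6 17:5→17,t→18,b→6 18:5→6,t→6,b→6.
'bb': run [21, 16, 1] end={s6} — reject; 2/2 single-dels accept.
'tt5t5': N↓-sim [21, 18, 13, 10, 4, 1] end={s6} rej; 5/5 del acc.
'b55tt': run [21, 16, 10, 5, 3, 1] end={s6} — reject; 5/5 single-dels accept.
3 words, ⪯-incomp.

A = [bb, tt5t5, b55tt].


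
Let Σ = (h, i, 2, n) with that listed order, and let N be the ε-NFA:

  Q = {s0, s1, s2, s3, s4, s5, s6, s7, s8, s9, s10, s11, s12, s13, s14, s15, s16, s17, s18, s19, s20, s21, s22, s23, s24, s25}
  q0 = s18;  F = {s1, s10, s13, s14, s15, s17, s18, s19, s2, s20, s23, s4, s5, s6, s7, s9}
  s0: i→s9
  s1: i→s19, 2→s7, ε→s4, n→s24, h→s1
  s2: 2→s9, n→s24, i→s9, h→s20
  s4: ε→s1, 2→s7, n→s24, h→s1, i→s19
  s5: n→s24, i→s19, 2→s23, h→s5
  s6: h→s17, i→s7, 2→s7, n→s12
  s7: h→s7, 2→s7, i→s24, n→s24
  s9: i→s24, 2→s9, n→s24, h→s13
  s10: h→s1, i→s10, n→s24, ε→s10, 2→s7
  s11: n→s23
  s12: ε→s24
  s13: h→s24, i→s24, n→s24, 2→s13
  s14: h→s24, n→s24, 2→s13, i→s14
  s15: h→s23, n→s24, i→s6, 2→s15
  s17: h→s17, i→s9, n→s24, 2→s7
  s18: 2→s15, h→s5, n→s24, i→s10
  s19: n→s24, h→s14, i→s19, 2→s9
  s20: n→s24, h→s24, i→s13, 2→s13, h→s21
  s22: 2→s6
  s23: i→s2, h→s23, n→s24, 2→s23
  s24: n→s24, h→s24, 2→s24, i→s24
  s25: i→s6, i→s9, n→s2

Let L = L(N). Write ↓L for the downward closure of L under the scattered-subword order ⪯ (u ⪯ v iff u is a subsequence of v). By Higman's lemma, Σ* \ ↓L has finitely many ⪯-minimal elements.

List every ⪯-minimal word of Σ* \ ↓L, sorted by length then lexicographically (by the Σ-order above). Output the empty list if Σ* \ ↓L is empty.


Antichain: [n, i2i, hihh, 2iii].

|Q|=26, |F|=16, |δ|=79 (4 ε).
min D↑ (16 st, q0=0, F={4}): 0:h→1,i→2,2→3,n→4 1:h→1,i→5,2→6,n→4 2:h→7,i→2,2→8,n→4 3:h→6,i→9,2→3,n→4 4:h→4,i→4,2→4,n→4 5:h→10,i→5,2→11,n→4 6:h→6,i→12,2→6,n→4 7:h→7,i→5,2→8,n→4 8:h→8,i→4,2→8,n→4 9:h→13,i→8,2→8,n→4 10:h→4,i→10,2→14,n→4 11:h→14,i→4,2→11,n→4 12:h→15,i→11,2→11,n→4 13:h→13,i→11,2→8,n→4 14:h→4,i→4,2→14,n→4 15:h→4,i→14,2→14,n→4 [Hopcroft].
'n': N↓-sim [19, 2] end={s12,s24} — reject; 1/1 del acc.
'i2i': run [19, 15, 4, 1] end={s24} ∉↓L; 3/3 deletions ∈↓L.
'hihh': N↓-sim [19, 14, 8, 5, 2] end={s21,s24} — reject; 4/4 del acc.
'2iii': N↓-sim [19, 12, 10, 4, 1] end={s24} ∉↓L; 4/4 single-dels accept.
4 obstructions.


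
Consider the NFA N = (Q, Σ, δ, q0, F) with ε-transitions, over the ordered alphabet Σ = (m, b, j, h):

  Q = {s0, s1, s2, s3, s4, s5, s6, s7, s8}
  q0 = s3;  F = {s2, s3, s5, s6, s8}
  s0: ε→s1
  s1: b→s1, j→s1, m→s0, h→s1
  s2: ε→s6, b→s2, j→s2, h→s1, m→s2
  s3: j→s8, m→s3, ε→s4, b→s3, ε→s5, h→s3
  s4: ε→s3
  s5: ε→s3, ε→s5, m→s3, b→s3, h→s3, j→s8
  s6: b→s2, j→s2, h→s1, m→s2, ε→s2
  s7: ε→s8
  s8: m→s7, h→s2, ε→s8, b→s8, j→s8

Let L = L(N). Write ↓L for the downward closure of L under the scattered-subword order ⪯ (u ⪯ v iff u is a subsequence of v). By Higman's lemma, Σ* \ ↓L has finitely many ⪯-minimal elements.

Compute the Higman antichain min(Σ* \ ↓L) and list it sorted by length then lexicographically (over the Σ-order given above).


Antichain: [jhh].

|Q|=9, |F|=5, |δ|=34 (10 ε).
min D↑ (4 st, q0=0, F={3}): 0:m→0,b→0,j→1,h→0 1:m→1,b→1,j→1,h→2 2:m→2,b→2,j→2,h→3 3:m→3,b→3,j→3,h→3 (ε-aug+det+¬).
'jhh': run [9, 6, 4, 2] end={s0,s1} — reject; 3/3 single-dels accept.
1 obstructions.


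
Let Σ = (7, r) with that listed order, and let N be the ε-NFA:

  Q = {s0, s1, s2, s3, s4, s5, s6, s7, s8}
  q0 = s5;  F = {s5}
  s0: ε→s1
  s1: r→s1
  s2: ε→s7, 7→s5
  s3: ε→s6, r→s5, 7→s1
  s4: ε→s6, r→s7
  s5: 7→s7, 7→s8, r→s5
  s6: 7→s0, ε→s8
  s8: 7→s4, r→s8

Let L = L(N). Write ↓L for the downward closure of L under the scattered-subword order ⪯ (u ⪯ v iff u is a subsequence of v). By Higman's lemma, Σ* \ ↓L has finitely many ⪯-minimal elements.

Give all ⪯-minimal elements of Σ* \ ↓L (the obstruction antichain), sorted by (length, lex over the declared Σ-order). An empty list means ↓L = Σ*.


min(Σ*\↓L) = [7].

|Q|=9, |F|=1, |δ|=16 (5 ε).
min D↑ (2 st, q0=0, F={1}): 0:7→1,r→0 1:7→1,r→1 (ε-aug+det+¬).
'7': run [7, 6] end={s0,s1,s4,s6,s7,s8} — reject; 1/1 deletions ∈↓L.
1 minimals (antichain).


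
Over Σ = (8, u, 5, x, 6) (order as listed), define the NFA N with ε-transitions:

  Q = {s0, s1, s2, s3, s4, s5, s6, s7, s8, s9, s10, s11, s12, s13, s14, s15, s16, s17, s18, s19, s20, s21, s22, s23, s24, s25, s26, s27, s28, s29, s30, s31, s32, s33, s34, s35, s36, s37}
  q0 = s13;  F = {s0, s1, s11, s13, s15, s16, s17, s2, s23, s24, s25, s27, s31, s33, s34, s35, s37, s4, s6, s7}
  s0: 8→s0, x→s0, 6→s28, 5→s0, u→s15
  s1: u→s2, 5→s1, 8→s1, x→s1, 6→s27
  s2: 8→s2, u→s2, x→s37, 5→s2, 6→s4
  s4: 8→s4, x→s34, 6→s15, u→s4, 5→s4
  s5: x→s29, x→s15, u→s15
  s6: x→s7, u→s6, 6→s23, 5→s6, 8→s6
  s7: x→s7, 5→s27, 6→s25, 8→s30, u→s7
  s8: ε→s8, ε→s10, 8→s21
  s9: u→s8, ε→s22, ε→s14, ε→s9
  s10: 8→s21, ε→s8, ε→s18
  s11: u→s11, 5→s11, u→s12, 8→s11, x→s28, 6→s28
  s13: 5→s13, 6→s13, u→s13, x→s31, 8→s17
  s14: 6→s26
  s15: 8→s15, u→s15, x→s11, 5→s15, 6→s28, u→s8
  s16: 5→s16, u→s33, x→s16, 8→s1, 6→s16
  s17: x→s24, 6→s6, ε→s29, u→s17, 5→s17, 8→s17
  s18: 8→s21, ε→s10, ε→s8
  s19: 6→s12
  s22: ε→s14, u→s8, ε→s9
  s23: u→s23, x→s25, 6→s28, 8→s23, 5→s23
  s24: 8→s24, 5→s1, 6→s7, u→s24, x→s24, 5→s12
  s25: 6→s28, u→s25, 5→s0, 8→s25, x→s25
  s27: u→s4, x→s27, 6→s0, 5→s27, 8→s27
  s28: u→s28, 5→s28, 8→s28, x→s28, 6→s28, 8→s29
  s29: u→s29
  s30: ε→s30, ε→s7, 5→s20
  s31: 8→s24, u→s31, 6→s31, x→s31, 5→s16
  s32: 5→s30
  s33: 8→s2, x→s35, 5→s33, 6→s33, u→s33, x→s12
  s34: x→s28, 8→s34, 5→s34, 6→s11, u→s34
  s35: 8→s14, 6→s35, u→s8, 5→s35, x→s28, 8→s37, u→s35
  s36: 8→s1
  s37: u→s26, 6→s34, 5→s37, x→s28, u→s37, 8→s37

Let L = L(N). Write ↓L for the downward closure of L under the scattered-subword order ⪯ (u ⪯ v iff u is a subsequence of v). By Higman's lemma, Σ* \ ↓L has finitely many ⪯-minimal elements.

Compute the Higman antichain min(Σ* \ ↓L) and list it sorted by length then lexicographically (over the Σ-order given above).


min(Σ*\↓L) = [8666, x5uxx].

|Q|=38, |F|=20, |δ|=141 (14 ε).
min D↑ (21 st, q0=0, F={13}): 0:8→1,u→0,5→0,x→2,6→0 1:8→1,u→1,5→1,x→3,6→4 2:8→3,u→2,5→5,x→2,6→2 3:8→3,u→3,5→6,x→3,6→7 4:8→4,u→4,5→4,x→7,6→8 5:8→6,u→9,5→5,x→5,6→5 6:8→6,u→10,5→6,x→6,6→11 7:8→7,u→7,5→11,x→7,6→12 8:8→8,u→8,5→8,x→12,6→13 9:8→10,u→9,5→9,x→14,6→9 10:8→10,u→10,5→10,x→15,6→16 11:8→11,u→16,5→11,x→11,6→17 12:8→12,u→12,5→17,x→12,6→13 13:8→13,u→13,5→13,x→13,6→13 14:8→15,u→14,5→14,x→13,6→14 15:8→15,u→15,5→15,x→13,6→18 16:8→16,u→16,5→16,x→18,6→19 17:8→17,u→19,5→17,x→17,6→13 18:8→18,u→18,5→18,x→13,6→20 19:8→19,u→19,5→19,x→20,6→13 20:8→20,u→20,5→20,x→13,6→13.
'8666': |S_i|=[31, 26, 20, 12, 2] end={s28,s29} — reject; 4/4 deletions ∈↓L.
'x5uxx': N↓-sim [31, 27, 22, 17, 13, 2] end={s28,s29} — reject; 5/5 single-dels accept.
2 obstructions.


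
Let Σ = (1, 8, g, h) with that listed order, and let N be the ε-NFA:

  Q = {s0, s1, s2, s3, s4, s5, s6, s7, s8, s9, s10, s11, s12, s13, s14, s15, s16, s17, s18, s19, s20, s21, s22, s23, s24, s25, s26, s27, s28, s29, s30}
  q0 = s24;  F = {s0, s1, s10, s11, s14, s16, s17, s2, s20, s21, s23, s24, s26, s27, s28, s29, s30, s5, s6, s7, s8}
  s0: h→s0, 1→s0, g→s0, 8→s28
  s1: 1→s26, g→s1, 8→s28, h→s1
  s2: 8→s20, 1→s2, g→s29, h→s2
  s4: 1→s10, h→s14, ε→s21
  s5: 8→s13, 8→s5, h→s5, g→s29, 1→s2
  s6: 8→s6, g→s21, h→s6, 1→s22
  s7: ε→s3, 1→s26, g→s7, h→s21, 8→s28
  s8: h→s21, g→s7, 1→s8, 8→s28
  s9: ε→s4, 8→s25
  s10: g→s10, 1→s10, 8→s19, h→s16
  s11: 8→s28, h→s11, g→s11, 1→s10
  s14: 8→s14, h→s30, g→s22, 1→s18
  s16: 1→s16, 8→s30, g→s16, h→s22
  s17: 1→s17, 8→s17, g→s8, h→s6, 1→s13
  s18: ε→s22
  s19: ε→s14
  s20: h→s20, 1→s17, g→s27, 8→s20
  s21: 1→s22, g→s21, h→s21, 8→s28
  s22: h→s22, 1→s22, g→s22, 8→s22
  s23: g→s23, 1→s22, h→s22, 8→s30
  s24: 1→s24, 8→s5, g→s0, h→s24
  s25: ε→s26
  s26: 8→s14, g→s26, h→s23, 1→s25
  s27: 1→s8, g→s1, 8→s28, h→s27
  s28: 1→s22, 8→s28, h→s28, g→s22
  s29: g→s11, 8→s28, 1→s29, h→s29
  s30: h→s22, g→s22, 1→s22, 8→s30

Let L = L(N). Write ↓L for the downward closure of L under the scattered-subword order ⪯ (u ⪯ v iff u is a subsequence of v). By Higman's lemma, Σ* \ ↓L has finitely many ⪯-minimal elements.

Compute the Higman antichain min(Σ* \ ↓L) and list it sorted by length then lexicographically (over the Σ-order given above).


Antichain: [g81, g8g, 8181h1, 8gg1hh].

|Q|=31, |F|=21, |δ|=99 (6 ε).
min D↑ (22 st, q0=0, F={8}): 0:1→0,8→1,g→2,h→0 1:1→3,8→1,g→4,h→1 2:1→2,8→5,g→2,h→2 3:1→3,8→6,g→4,h→3 4:1→4,8→5,g→7,h→4 5:1→8,8→5,g→8,h→5 6:1→9,8→6,g→10,h→6 7:1→11,8→5,g→7,h→7 8:1→8,8→8,g→8,h→8 9:1→9,8→9,g→12,h→13 10:1→12,8→5,g→14,h→10 11:1→11,8→15,g→11,h→16 12:1→12,8→5,g→17,h→18 13:1→8,8→13,g→18,h→13 14:1→19,8→5,g→14,h→14 15:1→8,8→15,g→8,h→20 16:1→16,8→20,g→16,h→8 17:1→19,8→5,g→17,h→18 18:1→8,8→5,g→18,h→18 19:1→19,8→15,g→19,h→21 20:1→8,8→20,g→8,h→8 21:1→8,8→20,g→21,h→8.
'g81': |S_i|=[27, 20, 6, 2] end={s18,s22} — reject; 3/3 deletions ∈↓L.
'g8g': run [27, 20, 6, 1] end={s22} ∉↓L; 3/3 del acc.
'8181h1': N↓-sim [27, 25, 24, 19, 15, 6, 1] end={s22} rej; 6/6 single-dels accept.
'8gg1hh': N↓-sim [27, 25, 19, 16, 10, 4, 1] end={s22} rej; 6/6 del acc.
4 obstructions.


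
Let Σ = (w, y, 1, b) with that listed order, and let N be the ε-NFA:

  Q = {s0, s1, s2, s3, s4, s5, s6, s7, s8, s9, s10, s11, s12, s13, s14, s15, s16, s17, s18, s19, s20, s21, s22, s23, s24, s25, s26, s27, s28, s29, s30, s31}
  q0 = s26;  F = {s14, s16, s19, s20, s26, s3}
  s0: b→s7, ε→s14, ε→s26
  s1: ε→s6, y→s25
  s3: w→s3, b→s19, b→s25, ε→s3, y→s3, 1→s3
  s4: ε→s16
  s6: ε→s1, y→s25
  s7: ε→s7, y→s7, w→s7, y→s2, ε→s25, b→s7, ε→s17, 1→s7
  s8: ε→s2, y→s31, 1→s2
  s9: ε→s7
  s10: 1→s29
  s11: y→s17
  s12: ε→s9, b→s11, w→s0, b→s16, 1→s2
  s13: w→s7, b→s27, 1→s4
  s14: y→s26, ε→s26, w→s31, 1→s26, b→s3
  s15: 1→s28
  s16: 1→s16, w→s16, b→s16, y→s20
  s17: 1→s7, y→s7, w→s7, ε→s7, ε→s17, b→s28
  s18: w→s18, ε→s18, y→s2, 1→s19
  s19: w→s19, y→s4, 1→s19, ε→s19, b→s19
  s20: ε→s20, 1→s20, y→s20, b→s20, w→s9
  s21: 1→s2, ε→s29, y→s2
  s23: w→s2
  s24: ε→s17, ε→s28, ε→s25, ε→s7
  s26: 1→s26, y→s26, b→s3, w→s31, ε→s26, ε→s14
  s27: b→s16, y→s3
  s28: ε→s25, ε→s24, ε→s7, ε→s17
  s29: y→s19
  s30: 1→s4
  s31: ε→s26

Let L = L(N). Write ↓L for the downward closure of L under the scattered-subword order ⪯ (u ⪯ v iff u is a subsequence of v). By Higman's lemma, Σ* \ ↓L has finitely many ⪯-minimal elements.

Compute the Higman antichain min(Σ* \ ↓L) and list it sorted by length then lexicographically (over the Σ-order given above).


|Q|=32, |F|=6, |δ|=89 (30 ε).
min D↑ (6 st, q0=0, F={5}): 0:w→0,y→0,1→0,b→1 1:w→1,y→1,1→1,b→2 2:w→2,y→3,1→2,b→2 3:w→3,y→4,1→3,b→3 4:w→5,y→4,1→4,b→4 5:w→5,y→5,1→5,b→5 (ε-aug+det+¬).
'bbyyw': run [15, 12, 11, 10, 8, 7] end={s17,s2,s24,s25,s28,s7,s9} — reject; 5/5 single-dels accept.
1 obstructions.

A = [bbyyw].


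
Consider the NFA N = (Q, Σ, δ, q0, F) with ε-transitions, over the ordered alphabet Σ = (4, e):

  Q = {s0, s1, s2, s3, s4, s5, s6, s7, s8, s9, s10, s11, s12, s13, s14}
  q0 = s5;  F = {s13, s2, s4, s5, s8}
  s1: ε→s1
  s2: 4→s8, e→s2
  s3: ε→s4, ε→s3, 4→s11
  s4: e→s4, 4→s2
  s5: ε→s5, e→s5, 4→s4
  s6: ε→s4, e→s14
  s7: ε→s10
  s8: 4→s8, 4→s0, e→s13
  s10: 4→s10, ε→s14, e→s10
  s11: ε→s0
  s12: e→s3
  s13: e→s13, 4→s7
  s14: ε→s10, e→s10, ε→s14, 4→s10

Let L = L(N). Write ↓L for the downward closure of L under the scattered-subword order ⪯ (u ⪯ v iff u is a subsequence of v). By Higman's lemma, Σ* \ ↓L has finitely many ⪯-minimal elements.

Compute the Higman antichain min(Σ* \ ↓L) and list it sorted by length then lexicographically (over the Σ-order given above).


min(Σ*\↓L) = [444e4].

|Q|=15, |F|=5, |δ|=28 (10 ε).
min D↑ (6 st, q0=0, F={5}): 0:4→1,e→0 1:4→2,e→1 2:4→3,e→2 3:4→3,e→4 4:4→5,e→4 5:4→5,e→5 (ε-aug+det+¬).
'444e4': run [9, 8, 7, 6, 4, 3] end={s10,s14,s7} rej; 5/5 deletions ∈↓L.
1 words, ⪯-incomp.


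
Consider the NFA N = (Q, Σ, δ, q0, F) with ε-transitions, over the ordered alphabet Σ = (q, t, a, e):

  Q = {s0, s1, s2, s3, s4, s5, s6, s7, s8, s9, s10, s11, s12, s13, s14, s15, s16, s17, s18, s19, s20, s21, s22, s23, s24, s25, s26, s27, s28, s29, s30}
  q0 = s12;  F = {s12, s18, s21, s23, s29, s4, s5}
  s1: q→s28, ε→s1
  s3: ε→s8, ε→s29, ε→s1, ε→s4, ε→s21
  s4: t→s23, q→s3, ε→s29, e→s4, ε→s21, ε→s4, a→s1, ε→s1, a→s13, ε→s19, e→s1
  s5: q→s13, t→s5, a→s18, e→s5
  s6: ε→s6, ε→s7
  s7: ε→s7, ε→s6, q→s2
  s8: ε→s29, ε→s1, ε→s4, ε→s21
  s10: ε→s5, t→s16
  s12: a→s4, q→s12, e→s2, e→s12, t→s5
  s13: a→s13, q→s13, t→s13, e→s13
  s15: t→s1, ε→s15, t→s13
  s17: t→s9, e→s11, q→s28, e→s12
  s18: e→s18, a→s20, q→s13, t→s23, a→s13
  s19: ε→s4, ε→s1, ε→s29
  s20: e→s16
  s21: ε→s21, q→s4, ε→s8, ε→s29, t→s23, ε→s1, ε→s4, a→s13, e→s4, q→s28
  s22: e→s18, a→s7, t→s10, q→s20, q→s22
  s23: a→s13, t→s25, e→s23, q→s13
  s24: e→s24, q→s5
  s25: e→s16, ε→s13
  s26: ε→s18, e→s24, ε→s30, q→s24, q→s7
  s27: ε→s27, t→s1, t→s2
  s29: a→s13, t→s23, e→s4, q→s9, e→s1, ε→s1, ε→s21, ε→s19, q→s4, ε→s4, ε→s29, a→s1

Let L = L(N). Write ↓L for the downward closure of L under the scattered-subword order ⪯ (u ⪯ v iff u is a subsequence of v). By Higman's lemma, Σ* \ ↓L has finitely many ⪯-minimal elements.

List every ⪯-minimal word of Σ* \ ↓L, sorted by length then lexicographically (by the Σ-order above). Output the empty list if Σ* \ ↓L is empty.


|Q|=31, |F|=7, |δ|=101 (38 ε).
min D↑ (6 st, q0=0, F={3}): 0:q→0,t→1,a→2,e→0 1:q→3,t→1,a→4,e→1 2:q→2,t→5,a→3,e→2 3:q→3,t→3,a→3,e→3 4:q→3,t→5,a→3,e→4 5:q→3,t→3,a→3,e→5 (ε-aug+det+¬).
'tq': N↓-sim [18, 7, 1] end={s13} rej; 2/2 del acc.
'aa': |S_i|=[18, 15, 5] end={s1,s13,s16,s20,s28} rej; 2/2 single-dels accept.
'att': run [18, 15, 4, 3] end={s13,s16,s25} — reject; 3/3 single-dels accept.
3 words, ⪯-incomp.

Antichain: [tq, aa, att].


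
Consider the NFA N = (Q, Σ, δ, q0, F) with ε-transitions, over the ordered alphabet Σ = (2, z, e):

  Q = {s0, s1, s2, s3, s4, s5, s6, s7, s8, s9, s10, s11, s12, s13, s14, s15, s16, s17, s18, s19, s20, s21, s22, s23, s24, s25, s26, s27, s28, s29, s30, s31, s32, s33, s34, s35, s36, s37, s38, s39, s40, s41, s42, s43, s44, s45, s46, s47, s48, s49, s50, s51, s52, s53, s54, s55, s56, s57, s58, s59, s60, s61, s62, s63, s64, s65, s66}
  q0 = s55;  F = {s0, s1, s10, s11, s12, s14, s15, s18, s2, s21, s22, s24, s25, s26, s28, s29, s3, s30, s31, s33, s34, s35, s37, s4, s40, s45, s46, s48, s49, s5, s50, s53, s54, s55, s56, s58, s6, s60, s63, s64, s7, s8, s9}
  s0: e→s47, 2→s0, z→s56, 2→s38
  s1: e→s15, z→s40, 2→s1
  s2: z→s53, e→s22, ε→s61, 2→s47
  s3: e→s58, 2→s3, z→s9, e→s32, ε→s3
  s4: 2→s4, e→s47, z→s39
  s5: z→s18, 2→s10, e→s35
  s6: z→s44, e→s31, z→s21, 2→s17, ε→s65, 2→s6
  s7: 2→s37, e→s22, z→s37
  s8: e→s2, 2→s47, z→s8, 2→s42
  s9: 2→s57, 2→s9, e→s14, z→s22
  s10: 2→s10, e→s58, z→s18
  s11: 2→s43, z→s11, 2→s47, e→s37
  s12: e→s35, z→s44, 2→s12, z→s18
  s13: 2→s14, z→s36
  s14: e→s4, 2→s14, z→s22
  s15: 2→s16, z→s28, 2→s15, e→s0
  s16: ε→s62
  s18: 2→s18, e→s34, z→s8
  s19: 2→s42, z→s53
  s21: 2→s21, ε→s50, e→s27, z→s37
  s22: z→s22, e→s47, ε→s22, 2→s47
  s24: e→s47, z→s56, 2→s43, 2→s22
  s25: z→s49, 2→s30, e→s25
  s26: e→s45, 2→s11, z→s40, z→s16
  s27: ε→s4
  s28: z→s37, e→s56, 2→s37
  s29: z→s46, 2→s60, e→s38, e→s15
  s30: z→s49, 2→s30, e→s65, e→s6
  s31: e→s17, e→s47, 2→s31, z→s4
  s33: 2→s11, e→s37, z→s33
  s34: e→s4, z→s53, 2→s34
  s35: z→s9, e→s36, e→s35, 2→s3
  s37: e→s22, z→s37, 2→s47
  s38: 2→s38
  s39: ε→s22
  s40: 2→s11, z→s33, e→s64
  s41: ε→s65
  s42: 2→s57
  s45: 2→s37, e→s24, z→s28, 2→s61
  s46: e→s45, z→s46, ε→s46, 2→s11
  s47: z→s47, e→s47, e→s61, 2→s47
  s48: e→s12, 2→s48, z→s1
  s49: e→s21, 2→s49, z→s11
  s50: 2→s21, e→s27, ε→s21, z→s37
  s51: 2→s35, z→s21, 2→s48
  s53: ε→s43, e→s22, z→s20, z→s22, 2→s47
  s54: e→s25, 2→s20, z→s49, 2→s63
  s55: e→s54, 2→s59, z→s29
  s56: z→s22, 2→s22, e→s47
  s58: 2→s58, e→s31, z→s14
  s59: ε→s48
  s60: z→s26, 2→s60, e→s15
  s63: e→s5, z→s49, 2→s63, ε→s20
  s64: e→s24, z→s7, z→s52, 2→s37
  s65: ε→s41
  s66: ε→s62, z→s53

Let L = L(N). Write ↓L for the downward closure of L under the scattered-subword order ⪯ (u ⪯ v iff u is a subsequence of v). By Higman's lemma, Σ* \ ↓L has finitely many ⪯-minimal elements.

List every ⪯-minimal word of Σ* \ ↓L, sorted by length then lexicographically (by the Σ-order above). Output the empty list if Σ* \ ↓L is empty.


min(Σ*\↓L) = [zz22, zeee, ezz2, 2zzze2, 2eezze, ee2eee].

|Q|=67, |F|=43, |δ|=178 (16 ε).
min D↑ (43 st, q0=0, F={29}): 0:2→1,z→2,e→3 1:2→1,z→4,e→5 2:2→6,z→7,e→8 3:2→9,z→10,e→11 4:2→4,z→12,e→8 5:2→5,z→13,e→14 6:2→6,z→15,e→8 7:2→16,z→7,e→17 8:2→8,z→18,e→19 9:2→9,z→10,e→20 10:2→10,z→16,e→21 11:2→22,z→10,e→11 12:2→16,z→23,e→24 13:2→13,z→25,e→26 14:2→27,z→28,e→14 15:2→16,z→12,e→17 16:2→29,z→16,e→30 17:2→30,z→18,e→31 18:2→30,z→30,e→32 19:2→19,z→32,e→29 20:2→33,z→13,e→14 21:2→21,z→30,e→34 22:2→22,z→10,e→35 23:2→16,z→23,e→30 24:2→30,z→36,e→31 25:2→29,z→25,e→37 26:2→26,z→38,e→34 27:2→27,z→28,e→39 28:2→28,z→40,e→41 29:2→29,z→29,e→29 30:2→29,z→30,e→40 31:2→40,z→32,e→29 32:2→40,z→40,e→29 33:2→33,z→13,e→39 34:2→34,z→40,e→29 35:2→35,z→21,e→42 36:2→30,z→30,e→40 37:2→29,z→38,e→40 38:2→29,z→40,e→40 39:2→39,z→41,e→42 40:2→29,z→40,e→29 41:2→41,z→40,e→34 42:2→42,z→34,e→29 (ε-aug+det+¬).
'zz22': N↓-sim [62, 42, 26, 8, 4] end={s43,s47,s57,s61} ∉↓L; 4/4 single-dels accept.
'zeee': N↓-sim [62, 42, 27, 11, 2] end={s47,s61} rej; 4/4 del acc.
'ezz2': run [62, 52, 27, 13, 5] end={s42,s43,s47,s57,s61} ∉↓L; 4/4 single-dels accept.
'2zzze2': |S_i|=[62, 57, 39, 23, 16, 8, 2] end={s47,s61} ∉↓L; 6/6 deletions ∈↓L.
'2eezze': |S_i|=[62, 57, 46, 25, 12, 5, 2] end={s47,s61} ∉↓L; 6/6 deletions ∈↓L.
'ee2eee': run [62, 52, 41, 36, 23, 8, 3] end={s17,s47,s61} — reject; 6/6 single-dels accept.
6 obstructions.


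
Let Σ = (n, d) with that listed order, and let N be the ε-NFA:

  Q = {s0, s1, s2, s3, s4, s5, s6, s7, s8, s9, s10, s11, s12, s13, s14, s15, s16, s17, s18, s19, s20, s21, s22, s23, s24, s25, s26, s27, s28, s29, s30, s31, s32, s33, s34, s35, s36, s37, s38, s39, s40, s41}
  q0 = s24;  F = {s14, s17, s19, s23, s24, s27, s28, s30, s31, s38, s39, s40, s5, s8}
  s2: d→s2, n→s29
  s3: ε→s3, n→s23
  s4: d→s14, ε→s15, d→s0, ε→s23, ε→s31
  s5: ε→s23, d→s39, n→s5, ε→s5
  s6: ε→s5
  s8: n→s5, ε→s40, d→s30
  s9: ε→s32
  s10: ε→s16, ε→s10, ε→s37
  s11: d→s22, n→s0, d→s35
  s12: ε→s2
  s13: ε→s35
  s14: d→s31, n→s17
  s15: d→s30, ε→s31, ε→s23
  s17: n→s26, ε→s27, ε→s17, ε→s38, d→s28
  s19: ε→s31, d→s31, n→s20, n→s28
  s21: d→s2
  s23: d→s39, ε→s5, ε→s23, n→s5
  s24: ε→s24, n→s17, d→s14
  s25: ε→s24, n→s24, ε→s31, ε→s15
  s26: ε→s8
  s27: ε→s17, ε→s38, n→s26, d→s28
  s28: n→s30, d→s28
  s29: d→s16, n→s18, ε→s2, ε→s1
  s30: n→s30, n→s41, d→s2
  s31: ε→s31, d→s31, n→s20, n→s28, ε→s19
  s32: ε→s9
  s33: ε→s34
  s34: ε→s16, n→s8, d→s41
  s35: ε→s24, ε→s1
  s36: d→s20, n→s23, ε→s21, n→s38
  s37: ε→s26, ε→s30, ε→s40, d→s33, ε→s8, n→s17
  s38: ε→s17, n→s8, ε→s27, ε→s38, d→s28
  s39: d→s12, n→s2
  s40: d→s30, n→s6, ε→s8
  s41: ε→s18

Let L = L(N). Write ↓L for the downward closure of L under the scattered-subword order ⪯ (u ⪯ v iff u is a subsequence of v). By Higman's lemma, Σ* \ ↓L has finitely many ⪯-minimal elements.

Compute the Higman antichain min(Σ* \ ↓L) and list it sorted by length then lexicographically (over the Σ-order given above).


|Q|=42, |F|=14, |δ|=99 (48 ε).
min D↑ (10 st, q0=0, F={9}): 0:n→1,d→2 1:n→3,d→4 2:n→1,d→5 3:n→6,d→7 4:n→7,d→4 5:n→4,d→5 6:n→6,d→8 7:n→7,d→9 8:n→9,d→9 9:n→9,d→9 (ε-aug+det+¬).
'nndd': N↓-sim [24, 20, 15, 9, 6] end={s1,s12,s16,s18,s2,s29} rej; 4/4 single-dels accept.
'ndnd': N↓-sim [24, 20, 10, 7, 5] end={s1,s16,s18,s2,s29} rej; 4/4 deletions ∈↓L.
'nnndn': run [24, 20, 15, 12, 7, 5] end={s1,s16,s18,s2,s29} rej; 5/5 single-dels accept.
'ddnnd': run [24, 23, 13, 9, 7, 5] end={s1,s16,s18,s2,s29} — reject; 5/5 single-dels accept.
4 minimals (antichain).

Antichain: [nndd, ndnd, nnndn, ddnnd].


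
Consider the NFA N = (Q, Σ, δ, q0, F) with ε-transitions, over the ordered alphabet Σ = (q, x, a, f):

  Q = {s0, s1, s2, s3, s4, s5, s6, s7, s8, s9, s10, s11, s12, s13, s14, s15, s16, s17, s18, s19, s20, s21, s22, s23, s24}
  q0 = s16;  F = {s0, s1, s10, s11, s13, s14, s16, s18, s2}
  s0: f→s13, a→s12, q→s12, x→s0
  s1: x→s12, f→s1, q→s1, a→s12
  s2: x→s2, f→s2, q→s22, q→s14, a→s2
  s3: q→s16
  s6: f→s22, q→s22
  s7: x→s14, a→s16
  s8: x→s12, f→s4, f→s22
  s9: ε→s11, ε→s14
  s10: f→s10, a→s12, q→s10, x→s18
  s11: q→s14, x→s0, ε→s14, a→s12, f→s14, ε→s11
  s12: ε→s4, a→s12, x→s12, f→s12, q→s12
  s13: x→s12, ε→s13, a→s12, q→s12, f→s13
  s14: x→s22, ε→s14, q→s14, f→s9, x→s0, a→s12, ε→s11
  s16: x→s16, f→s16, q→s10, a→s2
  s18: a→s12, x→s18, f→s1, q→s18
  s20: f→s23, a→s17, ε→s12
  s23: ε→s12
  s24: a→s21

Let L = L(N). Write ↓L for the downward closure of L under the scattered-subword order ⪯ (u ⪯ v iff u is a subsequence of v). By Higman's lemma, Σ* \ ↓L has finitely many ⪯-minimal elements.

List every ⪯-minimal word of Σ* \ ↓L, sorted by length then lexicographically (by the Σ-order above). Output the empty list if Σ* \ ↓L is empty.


|Q|=25, |F|=9, |δ|=63 (10 ε).
min D↑ (9 st, q0=0, F={4}): 0:q→1,x→0,a→2,f→0 1:q→1,x→3,a→4,f→1 2:q→5,x→2,a→2,f→2 3:q→3,x→3,a→4,f→6 4:q→4,x→4,a→4,f→4 5:q→5,x→7,a→4,f→5 6:q→6,x→4,a→4,f→6 7:q→4,x→7,a→4,f→8 8:q→4,x→4,a→4,f→8 [Hopcroft].
'qa': N↓-sim [13, 11, 2] end={s12,s4} — reject; 2/2 single-dels accept.
'qxfx': N↓-sim [13, 11, 7, 4, 2] end={s12,s4} — reject; 4/4 del acc.
'aqxq': N↓-sim [13, 9, 8, 5, 2] end={s12,s4} ∉↓L; 4/4 del acc.
3 minimals (antichain).

min(Σ*\↓L) = [qa, qxfx, aqxq].


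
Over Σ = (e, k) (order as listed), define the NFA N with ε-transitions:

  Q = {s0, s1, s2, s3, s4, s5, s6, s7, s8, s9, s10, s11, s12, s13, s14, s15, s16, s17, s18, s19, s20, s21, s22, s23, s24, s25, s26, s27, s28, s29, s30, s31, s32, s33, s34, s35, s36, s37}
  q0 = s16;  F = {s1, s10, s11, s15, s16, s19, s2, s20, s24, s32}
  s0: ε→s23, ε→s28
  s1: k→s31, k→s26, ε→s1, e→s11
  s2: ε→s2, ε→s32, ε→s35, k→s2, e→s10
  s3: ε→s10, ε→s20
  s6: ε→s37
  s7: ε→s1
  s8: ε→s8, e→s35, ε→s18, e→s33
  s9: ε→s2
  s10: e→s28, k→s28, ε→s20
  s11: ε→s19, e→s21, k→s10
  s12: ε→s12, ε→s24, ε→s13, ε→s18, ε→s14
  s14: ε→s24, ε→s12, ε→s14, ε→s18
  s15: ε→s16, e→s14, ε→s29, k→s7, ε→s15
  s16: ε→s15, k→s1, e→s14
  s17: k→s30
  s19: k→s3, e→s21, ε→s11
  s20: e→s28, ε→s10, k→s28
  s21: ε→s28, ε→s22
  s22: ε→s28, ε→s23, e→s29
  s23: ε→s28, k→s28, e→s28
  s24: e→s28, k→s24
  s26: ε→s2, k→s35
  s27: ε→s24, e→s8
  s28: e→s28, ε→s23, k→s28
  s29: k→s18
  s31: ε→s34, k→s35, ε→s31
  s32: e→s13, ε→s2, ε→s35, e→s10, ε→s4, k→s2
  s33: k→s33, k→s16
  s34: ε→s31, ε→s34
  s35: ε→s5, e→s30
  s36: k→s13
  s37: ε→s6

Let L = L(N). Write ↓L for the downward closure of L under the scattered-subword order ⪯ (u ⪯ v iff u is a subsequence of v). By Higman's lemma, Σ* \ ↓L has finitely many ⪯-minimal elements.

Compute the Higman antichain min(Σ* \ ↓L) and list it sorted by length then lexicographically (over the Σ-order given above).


Antichain: [ee, kekk, kkek].

|Q|=38, |F|=10, |δ|=85 (47 ε).
min D↑ (7 st, q0=0, F={3}): 0:e→1,k→2 1:e→3,k→1 2:e→4,k→5 3:e→3,k→3 4:e→3,k→6 5:e→6,k→5 6:e→3,k→3 (ε-aug+det+¬).
'ee': N↓-sim [28, 16, 6] end={s18,s21,s22,s23,s28,s29} — reject; 2/2 deletions ∈↓L.
'kekk': run [28, 24, 13, 6, 2] end={s23,s28} — reject; 4/4 single-dels accept.
'kkek': run [28, 24, 17, 6, 2] end={s23,s28} ∉↓L; 4/4 deletions ∈↓L.
3 words, ⪯-incomp.


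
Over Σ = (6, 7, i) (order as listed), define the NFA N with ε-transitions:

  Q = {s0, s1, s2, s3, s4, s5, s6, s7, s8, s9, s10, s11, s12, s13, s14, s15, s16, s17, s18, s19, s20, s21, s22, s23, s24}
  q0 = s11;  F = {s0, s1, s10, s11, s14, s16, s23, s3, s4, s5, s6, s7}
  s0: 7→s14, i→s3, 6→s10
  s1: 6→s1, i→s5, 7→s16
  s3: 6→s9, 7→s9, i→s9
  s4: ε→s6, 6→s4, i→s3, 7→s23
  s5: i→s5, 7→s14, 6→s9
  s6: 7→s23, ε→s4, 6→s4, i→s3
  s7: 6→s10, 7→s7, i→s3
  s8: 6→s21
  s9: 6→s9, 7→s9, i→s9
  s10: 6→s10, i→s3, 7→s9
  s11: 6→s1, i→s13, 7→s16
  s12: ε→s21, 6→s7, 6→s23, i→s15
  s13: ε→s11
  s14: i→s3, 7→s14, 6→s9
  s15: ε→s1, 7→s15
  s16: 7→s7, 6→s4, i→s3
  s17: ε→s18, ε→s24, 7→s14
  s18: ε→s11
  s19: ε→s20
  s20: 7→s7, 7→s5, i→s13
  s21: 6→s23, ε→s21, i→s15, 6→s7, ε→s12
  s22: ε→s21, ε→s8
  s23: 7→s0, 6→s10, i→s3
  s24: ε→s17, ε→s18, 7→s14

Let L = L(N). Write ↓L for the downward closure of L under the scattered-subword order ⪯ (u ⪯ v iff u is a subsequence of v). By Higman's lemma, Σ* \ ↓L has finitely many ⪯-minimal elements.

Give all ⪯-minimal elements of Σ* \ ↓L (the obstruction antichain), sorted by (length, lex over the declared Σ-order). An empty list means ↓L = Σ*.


|Q|=25, |F|=12, |δ|=67 (15 ε).
min D↑ (12 st, q0=0, F={7}): 0:6→1,7→2,i→0 1:6→1,7→2,i→3 2:6→4,7→5,i→6 3:6→7,7→8,i→3 4:6→4,7→9,i→6 5:6→10,7→5,i→6 6:6→7,7→7,i→7 7:6→7,7→7,i→7 8:6→7,7→8,i→6 9:6→10,7→11,i→6 10:6→10,7→7,i→6 11:6→10,7→8,i→6 [Hopcroft].
'6i6': N↓-sim [14, 12, 4, 1] end={s9} rej; 3/3 del acc.
'7i6': |S_i|=[14, 10, 2, 1] end={s9} — reject; 3/3 deletions ∈↓L.
'7i7': |S_i|=[14, 10, 2, 1] end={s9} — reject; 3/3 single-dels accept.
'7ii': N↓-sim [14, 10, 2, 1] end={s9} — reject; 3/3 deletions ∈↓L.
'7767': run [14, 10, 7, 3, 1] end={s9} — reject; 4/4 single-dels accept.
'767776': |S_i|=[14, 10, 8, 6, 5, 3, 1] end={s9} rej; 6/6 deletions ∈↓L.
6 words, ⪯-incomp.

A = [6i6, 7i6, 7i7, 7ii, 7767, 767776].


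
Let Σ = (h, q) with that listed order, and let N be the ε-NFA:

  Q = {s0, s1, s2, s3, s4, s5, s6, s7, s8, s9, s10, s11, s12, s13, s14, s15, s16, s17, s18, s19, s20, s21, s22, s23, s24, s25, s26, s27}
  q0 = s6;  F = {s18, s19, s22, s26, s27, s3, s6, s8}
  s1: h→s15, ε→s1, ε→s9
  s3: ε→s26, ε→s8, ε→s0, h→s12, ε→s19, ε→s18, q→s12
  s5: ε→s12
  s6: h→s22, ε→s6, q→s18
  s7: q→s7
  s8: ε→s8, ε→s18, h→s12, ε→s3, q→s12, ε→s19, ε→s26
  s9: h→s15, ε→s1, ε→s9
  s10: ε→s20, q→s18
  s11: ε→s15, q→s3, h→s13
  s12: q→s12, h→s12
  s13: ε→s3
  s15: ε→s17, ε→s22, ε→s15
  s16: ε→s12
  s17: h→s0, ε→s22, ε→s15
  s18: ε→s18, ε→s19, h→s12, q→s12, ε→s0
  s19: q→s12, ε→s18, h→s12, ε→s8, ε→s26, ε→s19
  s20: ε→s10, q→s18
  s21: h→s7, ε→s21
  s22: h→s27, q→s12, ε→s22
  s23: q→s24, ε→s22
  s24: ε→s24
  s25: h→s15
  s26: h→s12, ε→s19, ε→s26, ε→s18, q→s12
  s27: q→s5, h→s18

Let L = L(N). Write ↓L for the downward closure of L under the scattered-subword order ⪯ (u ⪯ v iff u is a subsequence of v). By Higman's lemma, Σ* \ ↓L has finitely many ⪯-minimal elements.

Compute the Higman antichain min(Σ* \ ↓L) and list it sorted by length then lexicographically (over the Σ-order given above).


|Q|=28, |F|=8, |δ|=69 (40 ε).
min D↑ (5 st, q0=0, F={4}): 0:h→1,q→2 1:h→3,q→4 2:h→4,q→4 3:h→2,q→4 4:h→4,q→4 (ε-aug+det+¬).
'hq': run [11, 10, 2] end={s12,s5} rej; 2/2 del acc.
'qh': |S_i|=[11, 8, 1] end={s12} rej; 2/2 deletions ∈↓L.
'qq': N↓-sim [11, 8, 1] end={s12} ∉↓L; 2/2 del acc.
'hhhh': run [11, 10, 9, 7, 1] end={s12} — reject; 4/4 single-dels accept.
4 minimals (antichain).

A = [hq, qh, qq, hhhh].


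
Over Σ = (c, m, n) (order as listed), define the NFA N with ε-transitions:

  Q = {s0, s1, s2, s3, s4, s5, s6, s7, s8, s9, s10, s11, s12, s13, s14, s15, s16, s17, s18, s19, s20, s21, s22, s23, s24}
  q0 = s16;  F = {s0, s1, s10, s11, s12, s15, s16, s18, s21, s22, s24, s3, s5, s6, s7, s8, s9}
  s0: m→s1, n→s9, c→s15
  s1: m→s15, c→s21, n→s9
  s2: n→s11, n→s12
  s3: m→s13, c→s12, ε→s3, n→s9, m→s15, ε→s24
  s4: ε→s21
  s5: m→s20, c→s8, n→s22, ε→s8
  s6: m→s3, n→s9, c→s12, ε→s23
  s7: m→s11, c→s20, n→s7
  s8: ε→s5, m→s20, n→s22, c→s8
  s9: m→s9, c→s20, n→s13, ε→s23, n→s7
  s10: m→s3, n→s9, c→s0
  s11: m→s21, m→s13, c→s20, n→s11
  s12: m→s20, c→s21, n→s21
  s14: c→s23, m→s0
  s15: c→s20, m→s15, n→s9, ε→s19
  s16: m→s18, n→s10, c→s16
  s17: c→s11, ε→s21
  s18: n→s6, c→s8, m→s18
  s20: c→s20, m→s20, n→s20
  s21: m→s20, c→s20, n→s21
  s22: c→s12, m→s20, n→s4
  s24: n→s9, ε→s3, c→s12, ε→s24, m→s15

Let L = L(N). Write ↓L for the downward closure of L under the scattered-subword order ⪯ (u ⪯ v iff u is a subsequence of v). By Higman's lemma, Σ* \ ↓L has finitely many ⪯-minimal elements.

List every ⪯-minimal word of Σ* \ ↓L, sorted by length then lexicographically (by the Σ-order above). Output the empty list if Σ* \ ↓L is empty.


|Q|=25, |F|=17, |δ|=73 (11 ε).
min D↑ (16 st, q0=0, F={8}): 0:c→0,m→1,n→2 1:c→3,m→1,n→4 2:c→5,m→6,n→7 3:c→3,m→8,n→9 4:c→10,m→6,n→7 5:c→11,m→12,n→7 6:c→10,m→11,n→7 7:c→8,m→7,n→13 8:c→8,m→8,n→8 9:c→10,m→8,n→14 10:c→14,m→8,n→14 11:c→8,m→11,n→7 12:c→14,m→11,n→7 13:c→8,m→15,n→13 14:c→8,m→8,n→14 15:c→8,m→14,n→15 (ε-aug+det+¬).
'mcm': |S_i|=[22, 19, 7, 1] end={s20} rej; 3/3 deletions ∈↓L.
'nnc': run [22, 18, 8, 1] end={s20} ∉↓L; 3/3 del acc.
'nccc': N↓-sim [22, 18, 12, 9, 1] end={s20} rej; 4/4 deletions ∈↓L.
'nmmc': run [22, 18, 13, 9, 1] end={s20} rej; 4/4 del acc.
'nnnmmm': N↓-sim [22, 18, 8, 5, 4, 3, 1] end={s20} — reject; 6/6 single-dels accept.
5 words, ⪯-incomp.

A = [mcm, nnc, nccc, nmmc, nnnmmm].


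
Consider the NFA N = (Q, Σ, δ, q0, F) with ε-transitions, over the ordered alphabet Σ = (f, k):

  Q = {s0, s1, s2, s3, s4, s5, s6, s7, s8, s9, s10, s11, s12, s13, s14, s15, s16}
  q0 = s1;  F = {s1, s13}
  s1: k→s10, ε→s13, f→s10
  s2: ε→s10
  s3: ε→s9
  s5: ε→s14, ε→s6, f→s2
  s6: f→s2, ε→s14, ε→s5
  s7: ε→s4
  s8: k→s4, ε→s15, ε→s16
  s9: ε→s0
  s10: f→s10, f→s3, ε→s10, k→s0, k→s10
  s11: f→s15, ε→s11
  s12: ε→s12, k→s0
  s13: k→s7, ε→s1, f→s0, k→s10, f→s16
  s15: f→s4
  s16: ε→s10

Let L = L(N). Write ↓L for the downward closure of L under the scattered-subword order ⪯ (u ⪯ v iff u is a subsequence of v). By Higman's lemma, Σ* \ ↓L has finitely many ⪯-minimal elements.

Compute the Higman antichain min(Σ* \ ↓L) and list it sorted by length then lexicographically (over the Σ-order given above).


|Q|=17, |F|=2, |δ|=32 (16 ε).
min D↑ (2 st, q0=0, F={1}): 0:f→1,k→1 1:f→1,k→1 (ε-aug+det+¬).
'f': |S_i|=[9, 5] end={s0,s10,s16,s3,s9} rej; 1/1 deletions ∈↓L.
'k': N↓-sim [9, 6] end={s0,s10,s3,s4,s7,s9} ∉↓L; 1/1 del acc.
2 words, ⪯-incomp.

min(Σ*\↓L) = [f, k].


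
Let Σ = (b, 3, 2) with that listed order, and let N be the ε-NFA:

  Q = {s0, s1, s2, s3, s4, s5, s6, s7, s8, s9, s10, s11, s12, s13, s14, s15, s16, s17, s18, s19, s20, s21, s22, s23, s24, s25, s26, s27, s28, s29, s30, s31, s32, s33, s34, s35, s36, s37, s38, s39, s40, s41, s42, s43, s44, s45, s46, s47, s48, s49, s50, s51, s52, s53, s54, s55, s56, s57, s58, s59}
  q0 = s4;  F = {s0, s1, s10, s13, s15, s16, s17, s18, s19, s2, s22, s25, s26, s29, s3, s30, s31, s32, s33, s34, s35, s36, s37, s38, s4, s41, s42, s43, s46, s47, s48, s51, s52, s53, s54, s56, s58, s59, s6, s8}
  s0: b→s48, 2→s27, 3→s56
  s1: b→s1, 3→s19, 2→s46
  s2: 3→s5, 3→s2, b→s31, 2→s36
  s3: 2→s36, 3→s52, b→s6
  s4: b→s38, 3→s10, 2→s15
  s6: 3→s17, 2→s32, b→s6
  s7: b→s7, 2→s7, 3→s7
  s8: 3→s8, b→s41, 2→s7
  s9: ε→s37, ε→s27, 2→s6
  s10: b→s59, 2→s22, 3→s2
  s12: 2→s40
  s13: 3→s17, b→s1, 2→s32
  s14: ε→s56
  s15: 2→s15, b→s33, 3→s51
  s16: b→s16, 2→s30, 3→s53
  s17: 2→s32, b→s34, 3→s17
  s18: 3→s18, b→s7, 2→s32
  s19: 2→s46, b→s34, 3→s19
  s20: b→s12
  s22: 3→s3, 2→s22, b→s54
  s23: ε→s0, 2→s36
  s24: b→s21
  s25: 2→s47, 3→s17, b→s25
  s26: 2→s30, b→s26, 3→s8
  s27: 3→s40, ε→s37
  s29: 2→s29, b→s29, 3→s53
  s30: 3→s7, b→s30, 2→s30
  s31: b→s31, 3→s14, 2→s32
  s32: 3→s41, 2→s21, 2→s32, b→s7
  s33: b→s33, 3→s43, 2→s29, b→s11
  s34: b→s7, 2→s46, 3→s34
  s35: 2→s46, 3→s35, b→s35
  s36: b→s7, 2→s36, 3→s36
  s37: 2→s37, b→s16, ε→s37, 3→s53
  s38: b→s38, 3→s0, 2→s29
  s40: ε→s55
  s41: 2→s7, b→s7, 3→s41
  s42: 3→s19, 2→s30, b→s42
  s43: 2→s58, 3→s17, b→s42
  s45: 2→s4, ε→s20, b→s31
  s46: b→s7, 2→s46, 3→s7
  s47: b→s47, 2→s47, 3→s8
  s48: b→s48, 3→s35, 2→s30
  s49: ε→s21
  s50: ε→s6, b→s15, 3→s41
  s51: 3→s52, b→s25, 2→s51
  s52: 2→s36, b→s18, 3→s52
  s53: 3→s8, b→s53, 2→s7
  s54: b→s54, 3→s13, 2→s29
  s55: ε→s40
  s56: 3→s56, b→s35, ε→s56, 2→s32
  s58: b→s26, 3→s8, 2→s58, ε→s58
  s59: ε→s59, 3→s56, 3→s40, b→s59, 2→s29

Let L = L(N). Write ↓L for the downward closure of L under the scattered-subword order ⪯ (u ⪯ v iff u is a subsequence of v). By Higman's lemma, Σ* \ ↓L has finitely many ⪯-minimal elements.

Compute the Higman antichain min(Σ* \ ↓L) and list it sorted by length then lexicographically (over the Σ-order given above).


Antichain: [b232, 332b, b3b23, 233bb].

|Q|=60, |F|=40, |δ|=151 (14 ε).
min D↑ (41 st, q0=0, F={27}): 0:b→1,3→2,2→3 1:b→1,3→4,2→5 2:b→6,3→7,2→8 3:b→9,3→10,2→3 4:b→11,3→12,2→13 5:b→5,3→14,2→5 6:b→6,3→12,2→5 7:b→15,3→7,2→16 8:b→17,3→18,2→8 9:b→9,3→19,2→5 10:b→20,3→21,2→10 11:b→11,3→22,2→23 12:b→22,3→12,2→24 13:b→25,3→14,2→13 14:b→14,3→26,2→27 15:b→15,3→12,2→24 16:b→27,3→16,2→16 17:b→17,3→28,2→5 18:b→29,3→21,2→16 19:b→30,3→31,2→32 20:b→20,3→31,2→33 21:b→34,3→21,2→16 22:b→22,3→22,2→35 23:b→23,3→27,2→23 24:b→27,3→36,2→24 25:b→25,3→14,2→23 26:b→36,3→26,2→27 27:b→27,3→27,2→27 28:b→37,3→31,2→24 29:b→29,3→31,2→24 30:b→30,3→38,2→23 31:b→39,3→31,2→24 32:b→40,3→26,2→32 33:b→33,3→26,2→33 34:b→27,3→34,2→24 35:b→27,3→27,2→35 36:b→27,3→36,2→27 37:b→37,3→38,2→35 38:b→39,3→38,2→35 39:b→27,3→39,2→35 40:b→40,3→26,2→23 [Hopcroft].
'b232': |S_i|=[48, 38, 17, 6, 1] end={s7} rej; 4/4 single-dels accept.
'332b': N↓-sim [48, 43, 25, 6, 1] end={s7} rej; 4/4 single-dels accept.
'b3b23': |S_i|=[48, 38, 28, 14, 3, 1] end={s7} ∉↓L; 5/5 del acc.
'233bb': run [48, 36, 27, 12, 7, 1] end={s7} ∉↓L; 5/5 deletions ∈↓L.
4 obstructions.
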